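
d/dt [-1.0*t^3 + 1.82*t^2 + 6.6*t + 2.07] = -3.0*t^2 + 3.64*t + 6.6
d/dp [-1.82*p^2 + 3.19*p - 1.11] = 3.19 - 3.64*p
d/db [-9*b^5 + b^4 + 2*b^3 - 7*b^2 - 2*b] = -45*b^4 + 4*b^3 + 6*b^2 - 14*b - 2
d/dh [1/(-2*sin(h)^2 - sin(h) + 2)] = (4*sin(h) + 1)*cos(h)/(sin(h) - cos(2*h) - 1)^2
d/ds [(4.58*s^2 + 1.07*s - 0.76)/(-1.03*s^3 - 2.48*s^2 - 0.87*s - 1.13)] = (4.7174*s^4 + 2.2042*s^3 - 3.6794*s^2 - 14.1204*s - 1.8703)/(1.0609*s^6 + 5.1088*s^5 + 7.9426*s^4 + 6.643*s^3 + 6.3617*s^2 + 1.9662*s + 1.2769)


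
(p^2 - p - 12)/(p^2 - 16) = (p + 3)/(p + 4)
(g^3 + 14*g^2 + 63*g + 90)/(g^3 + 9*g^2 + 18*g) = (g + 5)/g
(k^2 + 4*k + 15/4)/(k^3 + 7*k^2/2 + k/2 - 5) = (k + 3/2)/(k^2 + k - 2)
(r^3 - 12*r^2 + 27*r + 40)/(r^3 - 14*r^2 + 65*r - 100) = (r^2 - 7*r - 8)/(r^2 - 9*r + 20)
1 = 1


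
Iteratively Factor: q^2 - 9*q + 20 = (q - 5)*(q - 4)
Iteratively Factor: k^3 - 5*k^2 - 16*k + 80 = (k - 4)*(k^2 - k - 20) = (k - 5)*(k - 4)*(k + 4)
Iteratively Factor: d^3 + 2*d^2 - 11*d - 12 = (d - 3)*(d^2 + 5*d + 4) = (d - 3)*(d + 1)*(d + 4)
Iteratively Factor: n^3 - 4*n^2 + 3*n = (n - 1)*(n^2 - 3*n) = n*(n - 1)*(n - 3)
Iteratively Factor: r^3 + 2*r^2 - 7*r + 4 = (r - 1)*(r^2 + 3*r - 4) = (r - 1)^2*(r + 4)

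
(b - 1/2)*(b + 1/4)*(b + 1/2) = b^3 + b^2/4 - b/4 - 1/16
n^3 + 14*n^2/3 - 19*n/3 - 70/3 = (n - 7/3)*(n + 2)*(n + 5)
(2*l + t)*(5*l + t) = 10*l^2 + 7*l*t + t^2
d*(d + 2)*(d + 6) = d^3 + 8*d^2 + 12*d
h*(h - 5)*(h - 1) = h^3 - 6*h^2 + 5*h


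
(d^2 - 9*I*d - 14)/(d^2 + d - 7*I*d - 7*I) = (d - 2*I)/(d + 1)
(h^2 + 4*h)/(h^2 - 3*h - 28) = h/(h - 7)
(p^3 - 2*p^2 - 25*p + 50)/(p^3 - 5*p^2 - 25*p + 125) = (p - 2)/(p - 5)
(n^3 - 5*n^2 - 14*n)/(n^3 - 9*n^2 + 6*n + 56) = n/(n - 4)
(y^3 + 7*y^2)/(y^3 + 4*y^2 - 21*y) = y/(y - 3)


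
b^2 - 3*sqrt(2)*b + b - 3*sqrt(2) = (b + 1)*(b - 3*sqrt(2))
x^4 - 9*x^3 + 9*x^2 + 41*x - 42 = (x - 7)*(x - 3)*(x - 1)*(x + 2)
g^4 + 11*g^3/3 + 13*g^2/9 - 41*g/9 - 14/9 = (g - 1)*(g + 1/3)*(g + 2)*(g + 7/3)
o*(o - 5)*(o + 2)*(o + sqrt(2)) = o^4 - 3*o^3 + sqrt(2)*o^3 - 10*o^2 - 3*sqrt(2)*o^2 - 10*sqrt(2)*o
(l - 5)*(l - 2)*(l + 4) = l^3 - 3*l^2 - 18*l + 40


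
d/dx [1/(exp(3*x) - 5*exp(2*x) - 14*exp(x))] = (-3*exp(2*x) + 10*exp(x) + 14)*exp(-x)/(-exp(2*x) + 5*exp(x) + 14)^2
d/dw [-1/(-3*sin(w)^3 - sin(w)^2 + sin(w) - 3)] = (-9*sin(w)^2 - 2*sin(w) + 1)*cos(w)/(3*sin(w)^3 + sin(w)^2 - sin(w) + 3)^2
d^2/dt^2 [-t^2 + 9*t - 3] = -2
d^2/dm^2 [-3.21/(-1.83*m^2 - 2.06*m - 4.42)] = (-21.499938*m^2 - 24.202116*m + 3.21*(3.66*m + 2.06)*(7.32*m + 4.12) - 51.928812)/(1.83*m^2 + 2.06*m + 4.42)^3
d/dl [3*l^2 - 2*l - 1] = 6*l - 2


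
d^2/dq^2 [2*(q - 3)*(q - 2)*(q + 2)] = 12*q - 12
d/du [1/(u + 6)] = -1/(u + 6)^2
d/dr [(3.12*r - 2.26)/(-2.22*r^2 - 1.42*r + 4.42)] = (6.9264*r^2 - 10.0344*r + 10.5812)/(4.9284*r^4 + 6.3048*r^3 - 17.6084*r^2 - 12.5528*r + 19.5364)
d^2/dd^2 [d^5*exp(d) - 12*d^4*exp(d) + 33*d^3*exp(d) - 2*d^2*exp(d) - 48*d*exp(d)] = (d^5 - 2*d^4 - 43*d^3 + 52*d^2 + 142*d - 100)*exp(d)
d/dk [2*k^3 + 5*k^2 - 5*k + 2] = 6*k^2 + 10*k - 5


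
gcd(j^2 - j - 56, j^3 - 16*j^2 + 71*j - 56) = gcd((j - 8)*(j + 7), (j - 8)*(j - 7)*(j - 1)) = j - 8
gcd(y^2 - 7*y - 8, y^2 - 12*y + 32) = y - 8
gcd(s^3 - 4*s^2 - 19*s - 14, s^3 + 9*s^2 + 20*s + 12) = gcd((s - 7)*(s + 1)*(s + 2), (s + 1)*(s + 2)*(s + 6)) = s^2 + 3*s + 2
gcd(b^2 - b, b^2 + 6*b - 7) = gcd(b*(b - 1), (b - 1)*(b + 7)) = b - 1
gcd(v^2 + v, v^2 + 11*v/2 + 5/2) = 1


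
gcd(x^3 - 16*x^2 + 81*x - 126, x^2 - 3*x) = x - 3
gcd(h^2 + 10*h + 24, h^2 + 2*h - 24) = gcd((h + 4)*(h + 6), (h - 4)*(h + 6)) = h + 6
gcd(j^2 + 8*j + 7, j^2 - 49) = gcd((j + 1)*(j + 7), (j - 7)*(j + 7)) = j + 7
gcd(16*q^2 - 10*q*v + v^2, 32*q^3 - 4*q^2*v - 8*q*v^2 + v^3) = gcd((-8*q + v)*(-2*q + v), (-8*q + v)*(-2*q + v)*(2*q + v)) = 16*q^2 - 10*q*v + v^2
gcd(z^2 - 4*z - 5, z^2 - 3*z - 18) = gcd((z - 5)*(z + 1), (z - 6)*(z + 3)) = 1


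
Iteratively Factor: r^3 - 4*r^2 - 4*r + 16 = (r + 2)*(r^2 - 6*r + 8) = (r - 4)*(r + 2)*(r - 2)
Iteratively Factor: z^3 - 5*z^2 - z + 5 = (z + 1)*(z^2 - 6*z + 5) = (z - 1)*(z + 1)*(z - 5)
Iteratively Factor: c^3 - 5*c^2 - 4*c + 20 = (c + 2)*(c^2 - 7*c + 10) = (c - 5)*(c + 2)*(c - 2)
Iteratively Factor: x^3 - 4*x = (x)*(x^2 - 4) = x*(x - 2)*(x + 2)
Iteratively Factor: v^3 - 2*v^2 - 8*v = (v + 2)*(v^2 - 4*v) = v*(v + 2)*(v - 4)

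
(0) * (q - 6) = 0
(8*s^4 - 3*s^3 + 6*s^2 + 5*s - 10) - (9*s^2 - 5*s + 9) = 8*s^4 - 3*s^3 - 3*s^2 + 10*s - 19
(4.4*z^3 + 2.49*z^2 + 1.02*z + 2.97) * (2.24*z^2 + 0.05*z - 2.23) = 9.856*z^5 + 5.7976*z^4 - 7.4027*z^3 + 1.1511*z^2 - 2.1261*z - 6.6231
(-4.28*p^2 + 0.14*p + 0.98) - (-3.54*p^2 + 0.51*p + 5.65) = -0.74*p^2 - 0.37*p - 4.67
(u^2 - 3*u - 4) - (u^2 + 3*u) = -6*u - 4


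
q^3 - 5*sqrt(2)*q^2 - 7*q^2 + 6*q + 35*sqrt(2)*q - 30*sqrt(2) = (q - 6)*(q - 1)*(q - 5*sqrt(2))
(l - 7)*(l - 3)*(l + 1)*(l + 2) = l^4 - 7*l^3 - 7*l^2 + 43*l + 42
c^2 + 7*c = c*(c + 7)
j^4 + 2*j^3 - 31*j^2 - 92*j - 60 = (j - 6)*(j + 1)*(j + 2)*(j + 5)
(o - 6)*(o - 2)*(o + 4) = o^3 - 4*o^2 - 20*o + 48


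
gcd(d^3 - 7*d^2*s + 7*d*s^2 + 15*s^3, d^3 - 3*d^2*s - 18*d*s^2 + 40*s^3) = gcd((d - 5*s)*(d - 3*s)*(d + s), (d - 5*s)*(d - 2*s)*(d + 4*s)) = -d + 5*s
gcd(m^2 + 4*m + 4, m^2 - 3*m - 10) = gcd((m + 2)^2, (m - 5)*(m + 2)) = m + 2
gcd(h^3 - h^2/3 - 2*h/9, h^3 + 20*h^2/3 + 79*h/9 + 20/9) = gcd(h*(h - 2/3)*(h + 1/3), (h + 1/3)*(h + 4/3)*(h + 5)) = h + 1/3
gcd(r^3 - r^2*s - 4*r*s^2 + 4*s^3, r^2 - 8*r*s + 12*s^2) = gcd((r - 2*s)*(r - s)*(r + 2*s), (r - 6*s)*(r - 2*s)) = r - 2*s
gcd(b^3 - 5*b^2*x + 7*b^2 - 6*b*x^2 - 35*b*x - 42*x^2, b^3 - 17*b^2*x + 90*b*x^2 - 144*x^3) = -b + 6*x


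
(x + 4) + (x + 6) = 2*x + 10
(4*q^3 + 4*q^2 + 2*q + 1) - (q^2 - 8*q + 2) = 4*q^3 + 3*q^2 + 10*q - 1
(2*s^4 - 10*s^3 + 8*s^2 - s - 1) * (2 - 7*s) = -14*s^5 + 74*s^4 - 76*s^3 + 23*s^2 + 5*s - 2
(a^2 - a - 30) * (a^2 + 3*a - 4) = a^4 + 2*a^3 - 37*a^2 - 86*a + 120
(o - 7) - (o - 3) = -4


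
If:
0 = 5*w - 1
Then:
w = 1/5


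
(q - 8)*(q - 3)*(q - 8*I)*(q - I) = q^4 - 11*q^3 - 9*I*q^3 + 16*q^2 + 99*I*q^2 + 88*q - 216*I*q - 192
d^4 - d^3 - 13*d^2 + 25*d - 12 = (d - 3)*(d - 1)^2*(d + 4)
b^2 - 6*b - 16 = (b - 8)*(b + 2)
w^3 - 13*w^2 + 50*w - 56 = (w - 7)*(w - 4)*(w - 2)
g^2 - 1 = (g - 1)*(g + 1)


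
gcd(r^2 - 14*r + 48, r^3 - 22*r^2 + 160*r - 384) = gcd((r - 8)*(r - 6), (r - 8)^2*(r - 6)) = r^2 - 14*r + 48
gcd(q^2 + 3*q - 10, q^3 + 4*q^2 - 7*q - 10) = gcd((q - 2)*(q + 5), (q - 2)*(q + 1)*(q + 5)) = q^2 + 3*q - 10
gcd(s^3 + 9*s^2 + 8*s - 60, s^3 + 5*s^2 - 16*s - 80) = s + 5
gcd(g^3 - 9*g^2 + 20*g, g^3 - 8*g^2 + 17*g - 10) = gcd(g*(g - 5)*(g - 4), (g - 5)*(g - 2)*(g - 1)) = g - 5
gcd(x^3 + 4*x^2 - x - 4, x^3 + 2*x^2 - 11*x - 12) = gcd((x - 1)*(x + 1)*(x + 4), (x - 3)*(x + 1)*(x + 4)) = x^2 + 5*x + 4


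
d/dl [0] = 0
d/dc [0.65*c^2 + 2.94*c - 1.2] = 1.3*c + 2.94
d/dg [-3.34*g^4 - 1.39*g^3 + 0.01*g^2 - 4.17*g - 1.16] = -13.36*g^3 - 4.17*g^2 + 0.02*g - 4.17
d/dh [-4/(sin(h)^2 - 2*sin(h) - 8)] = 8*(sin(h) - 1)*cos(h)/((sin(h) - 4)^2*(sin(h) + 2)^2)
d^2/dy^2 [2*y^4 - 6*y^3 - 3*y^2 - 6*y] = 24*y^2 - 36*y - 6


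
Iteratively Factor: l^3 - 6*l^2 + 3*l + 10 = (l + 1)*(l^2 - 7*l + 10) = (l - 2)*(l + 1)*(l - 5)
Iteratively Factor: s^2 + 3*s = (s)*(s + 3)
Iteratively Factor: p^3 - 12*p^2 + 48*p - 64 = (p - 4)*(p^2 - 8*p + 16) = (p - 4)^2*(p - 4)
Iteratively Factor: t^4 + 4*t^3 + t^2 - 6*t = (t + 3)*(t^3 + t^2 - 2*t) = (t + 2)*(t + 3)*(t^2 - t) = t*(t + 2)*(t + 3)*(t - 1)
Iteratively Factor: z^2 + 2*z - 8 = (z - 2)*(z + 4)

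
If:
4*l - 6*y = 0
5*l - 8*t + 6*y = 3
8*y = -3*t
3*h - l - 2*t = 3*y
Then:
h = -5/209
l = 27/209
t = -48/209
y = 18/209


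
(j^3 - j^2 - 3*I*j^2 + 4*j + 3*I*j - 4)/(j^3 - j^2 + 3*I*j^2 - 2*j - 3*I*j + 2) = (j - 4*I)/(j + 2*I)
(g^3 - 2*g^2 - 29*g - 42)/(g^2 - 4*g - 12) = (g^2 - 4*g - 21)/(g - 6)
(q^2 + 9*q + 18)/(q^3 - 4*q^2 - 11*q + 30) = (q + 6)/(q^2 - 7*q + 10)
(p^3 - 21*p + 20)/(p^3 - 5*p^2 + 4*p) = (p + 5)/p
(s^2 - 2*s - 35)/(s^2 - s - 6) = (-s^2 + 2*s + 35)/(-s^2 + s + 6)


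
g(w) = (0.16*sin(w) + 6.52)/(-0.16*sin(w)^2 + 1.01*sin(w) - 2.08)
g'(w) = (0.32*sin(w)*cos(w) - 1.01*cos(w))*(0.16*sin(w) + 6.52)/(-0.16*sin(w)^2 + 1.01*sin(w) - 2.08)^2 + 0.16*cos(w)/(-0.16*sin(w)^2 + 1.01*sin(w) - 2.08) = (0.0256*sin(w)^2 + 2.0864*sin(w) - 6.918)*cos(w)/(0.0256*sin(w)^4 - 0.3232*sin(w)^3 + 1.6857*sin(w)^2 - 4.2016*sin(w) + 4.3264)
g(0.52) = -4.08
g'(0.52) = -1.95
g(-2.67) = -2.51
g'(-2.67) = 1.06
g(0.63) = -4.29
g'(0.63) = -1.93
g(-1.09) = -2.06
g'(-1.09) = -0.42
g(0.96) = -4.89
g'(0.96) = -1.61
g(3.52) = -2.61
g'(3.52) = 1.17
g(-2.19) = -2.12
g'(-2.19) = 0.55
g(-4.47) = -5.34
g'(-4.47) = 0.75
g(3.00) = -3.37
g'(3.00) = 1.74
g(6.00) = -2.73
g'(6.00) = -1.28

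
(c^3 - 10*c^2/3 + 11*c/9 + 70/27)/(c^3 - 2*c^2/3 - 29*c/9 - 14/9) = (c - 5/3)/(c + 1)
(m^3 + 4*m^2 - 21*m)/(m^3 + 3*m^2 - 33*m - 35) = m*(m - 3)/(m^2 - 4*m - 5)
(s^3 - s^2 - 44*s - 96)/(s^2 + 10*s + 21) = (s^2 - 4*s - 32)/(s + 7)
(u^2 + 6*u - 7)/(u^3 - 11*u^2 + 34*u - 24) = (u + 7)/(u^2 - 10*u + 24)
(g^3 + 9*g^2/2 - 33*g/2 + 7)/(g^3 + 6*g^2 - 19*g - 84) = (g^2 - 5*g/2 + 1)/(g^2 - g - 12)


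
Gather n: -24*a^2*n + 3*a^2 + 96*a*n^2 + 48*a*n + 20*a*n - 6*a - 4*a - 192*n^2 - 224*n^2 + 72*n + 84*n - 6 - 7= 3*a^2 - 10*a + n^2*(96*a - 416) + n*(-24*a^2 + 68*a + 156) - 13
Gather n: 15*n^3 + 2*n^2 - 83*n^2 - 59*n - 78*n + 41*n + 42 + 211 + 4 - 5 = 15*n^3 - 81*n^2 - 96*n + 252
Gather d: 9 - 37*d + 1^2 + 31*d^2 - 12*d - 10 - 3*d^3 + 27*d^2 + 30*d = -3*d^3 + 58*d^2 - 19*d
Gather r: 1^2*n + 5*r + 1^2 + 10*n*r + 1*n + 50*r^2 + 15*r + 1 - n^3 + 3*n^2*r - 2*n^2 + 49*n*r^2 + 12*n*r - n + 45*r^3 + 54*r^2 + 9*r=-n^3 - 2*n^2 + n + 45*r^3 + r^2*(49*n + 104) + r*(3*n^2 + 22*n + 29) + 2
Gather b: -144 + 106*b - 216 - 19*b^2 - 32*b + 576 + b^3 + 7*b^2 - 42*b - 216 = b^3 - 12*b^2 + 32*b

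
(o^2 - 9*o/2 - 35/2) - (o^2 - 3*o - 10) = -3*o/2 - 15/2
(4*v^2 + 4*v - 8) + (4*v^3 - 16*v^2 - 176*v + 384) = 4*v^3 - 12*v^2 - 172*v + 376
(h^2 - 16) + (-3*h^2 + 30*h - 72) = -2*h^2 + 30*h - 88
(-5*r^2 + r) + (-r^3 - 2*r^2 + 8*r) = -r^3 - 7*r^2 + 9*r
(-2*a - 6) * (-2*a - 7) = 4*a^2 + 26*a + 42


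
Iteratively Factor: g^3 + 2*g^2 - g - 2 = (g - 1)*(g^2 + 3*g + 2) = (g - 1)*(g + 2)*(g + 1)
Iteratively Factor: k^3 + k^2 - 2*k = (k)*(k^2 + k - 2) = k*(k - 1)*(k + 2)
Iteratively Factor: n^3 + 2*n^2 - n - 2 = (n + 1)*(n^2 + n - 2) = (n - 1)*(n + 1)*(n + 2)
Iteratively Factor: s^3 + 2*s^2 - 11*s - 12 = (s + 1)*(s^2 + s - 12) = (s + 1)*(s + 4)*(s - 3)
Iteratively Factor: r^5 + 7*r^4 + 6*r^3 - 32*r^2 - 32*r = (r - 2)*(r^4 + 9*r^3 + 24*r^2 + 16*r) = (r - 2)*(r + 4)*(r^3 + 5*r^2 + 4*r) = (r - 2)*(r + 1)*(r + 4)*(r^2 + 4*r) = r*(r - 2)*(r + 1)*(r + 4)*(r + 4)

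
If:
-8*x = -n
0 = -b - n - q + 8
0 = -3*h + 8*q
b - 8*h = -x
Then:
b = 512/67 - 515*x/67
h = 64/67 - 56*x/67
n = 8*x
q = 24/67 - 21*x/67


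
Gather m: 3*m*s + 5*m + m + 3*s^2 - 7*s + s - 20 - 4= m*(3*s + 6) + 3*s^2 - 6*s - 24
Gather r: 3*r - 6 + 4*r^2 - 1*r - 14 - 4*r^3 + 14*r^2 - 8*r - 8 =-4*r^3 + 18*r^2 - 6*r - 28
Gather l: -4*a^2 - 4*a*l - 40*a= -4*a^2 - 4*a*l - 40*a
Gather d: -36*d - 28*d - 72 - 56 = -64*d - 128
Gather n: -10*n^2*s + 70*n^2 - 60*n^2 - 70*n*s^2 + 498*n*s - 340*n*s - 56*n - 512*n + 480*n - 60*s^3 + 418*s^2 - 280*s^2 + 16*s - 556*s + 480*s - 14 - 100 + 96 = n^2*(10 - 10*s) + n*(-70*s^2 + 158*s - 88) - 60*s^3 + 138*s^2 - 60*s - 18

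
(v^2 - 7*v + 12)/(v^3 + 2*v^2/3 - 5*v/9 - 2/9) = 9*(v^2 - 7*v + 12)/(9*v^3 + 6*v^2 - 5*v - 2)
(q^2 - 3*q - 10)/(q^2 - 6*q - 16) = (q - 5)/(q - 8)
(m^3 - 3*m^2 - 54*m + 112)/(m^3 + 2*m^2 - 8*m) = (m^2 - m - 56)/(m*(m + 4))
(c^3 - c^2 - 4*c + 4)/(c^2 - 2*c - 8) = (c^2 - 3*c + 2)/(c - 4)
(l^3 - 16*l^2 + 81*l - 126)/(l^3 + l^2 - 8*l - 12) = (l^2 - 13*l + 42)/(l^2 + 4*l + 4)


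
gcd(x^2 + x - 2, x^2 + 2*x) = x + 2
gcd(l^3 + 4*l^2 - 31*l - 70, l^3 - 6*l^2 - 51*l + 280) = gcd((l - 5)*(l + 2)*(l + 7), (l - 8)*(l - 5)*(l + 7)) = l^2 + 2*l - 35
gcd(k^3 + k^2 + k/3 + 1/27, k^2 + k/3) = k + 1/3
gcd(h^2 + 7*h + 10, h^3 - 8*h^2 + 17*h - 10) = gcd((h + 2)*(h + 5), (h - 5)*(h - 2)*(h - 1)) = 1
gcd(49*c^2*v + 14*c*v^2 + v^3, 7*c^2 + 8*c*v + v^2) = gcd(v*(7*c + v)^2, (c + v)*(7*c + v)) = 7*c + v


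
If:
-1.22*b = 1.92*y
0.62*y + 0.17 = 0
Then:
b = 0.43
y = -0.27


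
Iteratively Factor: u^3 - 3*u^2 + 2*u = (u)*(u^2 - 3*u + 2) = u*(u - 1)*(u - 2)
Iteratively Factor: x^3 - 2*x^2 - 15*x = (x)*(x^2 - 2*x - 15) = x*(x + 3)*(x - 5)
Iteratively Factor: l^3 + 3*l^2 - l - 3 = (l + 3)*(l^2 - 1) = (l - 1)*(l + 3)*(l + 1)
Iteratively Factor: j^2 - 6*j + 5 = (j - 1)*(j - 5)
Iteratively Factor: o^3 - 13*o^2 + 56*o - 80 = (o - 4)*(o^2 - 9*o + 20) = (o - 5)*(o - 4)*(o - 4)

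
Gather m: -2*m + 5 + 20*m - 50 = 18*m - 45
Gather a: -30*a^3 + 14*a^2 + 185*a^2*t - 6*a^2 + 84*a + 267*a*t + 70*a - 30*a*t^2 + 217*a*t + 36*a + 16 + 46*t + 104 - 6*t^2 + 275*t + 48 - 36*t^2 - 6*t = -30*a^3 + a^2*(185*t + 8) + a*(-30*t^2 + 484*t + 190) - 42*t^2 + 315*t + 168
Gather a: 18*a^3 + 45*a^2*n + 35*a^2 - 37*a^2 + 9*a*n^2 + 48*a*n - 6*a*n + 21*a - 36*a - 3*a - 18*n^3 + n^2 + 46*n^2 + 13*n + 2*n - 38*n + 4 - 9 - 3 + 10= 18*a^3 + a^2*(45*n - 2) + a*(9*n^2 + 42*n - 18) - 18*n^3 + 47*n^2 - 23*n + 2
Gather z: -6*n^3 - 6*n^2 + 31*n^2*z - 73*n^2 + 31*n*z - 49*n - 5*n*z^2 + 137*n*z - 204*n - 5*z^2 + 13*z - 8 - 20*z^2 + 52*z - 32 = -6*n^3 - 79*n^2 - 253*n + z^2*(-5*n - 25) + z*(31*n^2 + 168*n + 65) - 40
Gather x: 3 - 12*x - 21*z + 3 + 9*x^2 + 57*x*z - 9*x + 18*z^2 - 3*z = 9*x^2 + x*(57*z - 21) + 18*z^2 - 24*z + 6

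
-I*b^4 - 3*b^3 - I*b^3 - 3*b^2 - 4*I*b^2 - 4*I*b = b*(b - 4*I)*(b + I)*(-I*b - I)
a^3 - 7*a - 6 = (a - 3)*(a + 1)*(a + 2)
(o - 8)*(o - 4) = o^2 - 12*o + 32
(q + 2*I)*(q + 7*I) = q^2 + 9*I*q - 14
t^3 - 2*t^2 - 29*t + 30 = (t - 6)*(t - 1)*(t + 5)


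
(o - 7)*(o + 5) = o^2 - 2*o - 35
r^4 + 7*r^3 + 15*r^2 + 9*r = r*(r + 1)*(r + 3)^2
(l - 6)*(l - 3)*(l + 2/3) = l^3 - 25*l^2/3 + 12*l + 12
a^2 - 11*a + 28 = (a - 7)*(a - 4)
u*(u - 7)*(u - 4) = u^3 - 11*u^2 + 28*u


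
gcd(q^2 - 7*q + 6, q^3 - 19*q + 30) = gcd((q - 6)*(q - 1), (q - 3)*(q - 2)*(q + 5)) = 1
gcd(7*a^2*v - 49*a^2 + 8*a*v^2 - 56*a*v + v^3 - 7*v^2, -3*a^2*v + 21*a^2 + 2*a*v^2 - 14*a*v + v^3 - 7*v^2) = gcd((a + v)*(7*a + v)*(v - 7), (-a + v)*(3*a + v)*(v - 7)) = v - 7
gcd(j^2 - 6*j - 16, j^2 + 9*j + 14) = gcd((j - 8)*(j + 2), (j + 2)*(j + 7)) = j + 2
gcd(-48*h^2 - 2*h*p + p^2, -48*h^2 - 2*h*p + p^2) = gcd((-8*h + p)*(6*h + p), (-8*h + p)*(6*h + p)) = -48*h^2 - 2*h*p + p^2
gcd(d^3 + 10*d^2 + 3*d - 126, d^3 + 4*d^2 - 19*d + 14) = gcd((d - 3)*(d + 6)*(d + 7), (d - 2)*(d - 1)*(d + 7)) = d + 7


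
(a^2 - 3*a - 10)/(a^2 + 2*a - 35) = (a + 2)/(a + 7)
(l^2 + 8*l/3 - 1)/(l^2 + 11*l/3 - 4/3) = (l + 3)/(l + 4)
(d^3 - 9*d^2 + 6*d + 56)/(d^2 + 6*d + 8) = (d^2 - 11*d + 28)/(d + 4)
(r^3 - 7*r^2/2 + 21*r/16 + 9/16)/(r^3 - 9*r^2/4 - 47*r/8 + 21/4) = (4*r^2 - 11*r - 3)/(2*(2*r^2 - 3*r - 14))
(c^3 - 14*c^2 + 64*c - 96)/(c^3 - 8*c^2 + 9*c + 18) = (c^2 - 8*c + 16)/(c^2 - 2*c - 3)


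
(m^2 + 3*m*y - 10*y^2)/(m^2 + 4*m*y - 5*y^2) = (-m + 2*y)/(-m + y)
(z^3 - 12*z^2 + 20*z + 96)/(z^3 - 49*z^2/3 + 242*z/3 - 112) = 3*(z + 2)/(3*z - 7)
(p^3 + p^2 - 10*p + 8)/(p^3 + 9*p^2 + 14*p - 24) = (p - 2)/(p + 6)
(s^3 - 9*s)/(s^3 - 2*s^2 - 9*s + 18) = s/(s - 2)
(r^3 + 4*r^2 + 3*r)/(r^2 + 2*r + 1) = r*(r + 3)/(r + 1)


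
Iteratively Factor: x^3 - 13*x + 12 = (x - 1)*(x^2 + x - 12) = (x - 1)*(x + 4)*(x - 3)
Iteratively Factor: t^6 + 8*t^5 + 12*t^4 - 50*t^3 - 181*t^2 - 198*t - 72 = (t - 3)*(t^5 + 11*t^4 + 45*t^3 + 85*t^2 + 74*t + 24) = (t - 3)*(t + 2)*(t^4 + 9*t^3 + 27*t^2 + 31*t + 12) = (t - 3)*(t + 1)*(t + 2)*(t^3 + 8*t^2 + 19*t + 12) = (t - 3)*(t + 1)*(t + 2)*(t + 3)*(t^2 + 5*t + 4) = (t - 3)*(t + 1)*(t + 2)*(t + 3)*(t + 4)*(t + 1)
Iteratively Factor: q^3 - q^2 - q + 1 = (q - 1)*(q^2 - 1) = (q - 1)*(q + 1)*(q - 1)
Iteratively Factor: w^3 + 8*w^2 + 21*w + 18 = (w + 3)*(w^2 + 5*w + 6) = (w + 2)*(w + 3)*(w + 3)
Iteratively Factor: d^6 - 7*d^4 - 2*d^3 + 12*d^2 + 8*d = (d - 2)*(d^5 + 2*d^4 - 3*d^3 - 8*d^2 - 4*d) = (d - 2)*(d + 2)*(d^4 - 3*d^2 - 2*d) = d*(d - 2)*(d + 2)*(d^3 - 3*d - 2) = d*(d - 2)*(d + 1)*(d + 2)*(d^2 - d - 2) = d*(d - 2)*(d + 1)^2*(d + 2)*(d - 2)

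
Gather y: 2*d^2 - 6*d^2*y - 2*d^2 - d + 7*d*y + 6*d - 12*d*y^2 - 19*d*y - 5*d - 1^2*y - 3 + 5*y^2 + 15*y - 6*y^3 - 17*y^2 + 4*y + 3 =-6*y^3 + y^2*(-12*d - 12) + y*(-6*d^2 - 12*d + 18)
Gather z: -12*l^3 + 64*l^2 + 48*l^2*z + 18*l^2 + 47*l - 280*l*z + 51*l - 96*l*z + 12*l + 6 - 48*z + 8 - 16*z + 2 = -12*l^3 + 82*l^2 + 110*l + z*(48*l^2 - 376*l - 64) + 16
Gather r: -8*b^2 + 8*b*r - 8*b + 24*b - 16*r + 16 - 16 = -8*b^2 + 16*b + r*(8*b - 16)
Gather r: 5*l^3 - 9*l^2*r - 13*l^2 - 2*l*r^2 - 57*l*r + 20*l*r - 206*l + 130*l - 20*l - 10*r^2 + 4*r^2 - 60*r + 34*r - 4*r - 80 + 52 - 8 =5*l^3 - 13*l^2 - 96*l + r^2*(-2*l - 6) + r*(-9*l^2 - 37*l - 30) - 36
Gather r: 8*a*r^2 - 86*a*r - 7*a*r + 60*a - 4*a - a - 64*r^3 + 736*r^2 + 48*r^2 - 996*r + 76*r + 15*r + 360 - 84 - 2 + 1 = 55*a - 64*r^3 + r^2*(8*a + 784) + r*(-93*a - 905) + 275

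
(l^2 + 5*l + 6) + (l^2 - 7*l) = 2*l^2 - 2*l + 6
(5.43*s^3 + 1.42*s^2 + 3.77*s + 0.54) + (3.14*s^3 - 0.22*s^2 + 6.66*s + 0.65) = 8.57*s^3 + 1.2*s^2 + 10.43*s + 1.19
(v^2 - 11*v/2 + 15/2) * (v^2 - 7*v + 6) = v^4 - 25*v^3/2 + 52*v^2 - 171*v/2 + 45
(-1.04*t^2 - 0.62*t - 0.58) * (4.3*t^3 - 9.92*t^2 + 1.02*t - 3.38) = -4.472*t^5 + 7.6508*t^4 + 2.5956*t^3 + 8.6364*t^2 + 1.504*t + 1.9604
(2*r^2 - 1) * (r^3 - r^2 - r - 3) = 2*r^5 - 2*r^4 - 3*r^3 - 5*r^2 + r + 3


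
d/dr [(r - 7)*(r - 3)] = 2*r - 10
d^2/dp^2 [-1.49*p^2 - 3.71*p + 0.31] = -2.98000000000000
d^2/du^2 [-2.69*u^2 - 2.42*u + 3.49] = -5.38000000000000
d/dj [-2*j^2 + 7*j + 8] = 7 - 4*j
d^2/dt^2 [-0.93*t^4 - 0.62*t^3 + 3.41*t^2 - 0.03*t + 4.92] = -11.16*t^2 - 3.72*t + 6.82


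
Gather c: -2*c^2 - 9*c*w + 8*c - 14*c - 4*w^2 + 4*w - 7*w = -2*c^2 + c*(-9*w - 6) - 4*w^2 - 3*w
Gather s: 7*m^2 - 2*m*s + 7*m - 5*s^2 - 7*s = 7*m^2 + 7*m - 5*s^2 + s*(-2*m - 7)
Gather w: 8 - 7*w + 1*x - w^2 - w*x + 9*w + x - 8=-w^2 + w*(2 - x) + 2*x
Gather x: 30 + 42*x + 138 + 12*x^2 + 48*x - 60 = 12*x^2 + 90*x + 108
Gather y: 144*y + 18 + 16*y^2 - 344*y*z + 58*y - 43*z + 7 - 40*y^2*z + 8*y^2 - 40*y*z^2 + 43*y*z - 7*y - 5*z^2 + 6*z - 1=y^2*(24 - 40*z) + y*(-40*z^2 - 301*z + 195) - 5*z^2 - 37*z + 24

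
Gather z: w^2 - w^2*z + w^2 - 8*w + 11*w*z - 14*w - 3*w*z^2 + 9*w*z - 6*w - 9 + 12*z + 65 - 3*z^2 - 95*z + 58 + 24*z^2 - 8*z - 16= 2*w^2 - 28*w + z^2*(21 - 3*w) + z*(-w^2 + 20*w - 91) + 98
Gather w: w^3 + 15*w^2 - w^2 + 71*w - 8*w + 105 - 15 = w^3 + 14*w^2 + 63*w + 90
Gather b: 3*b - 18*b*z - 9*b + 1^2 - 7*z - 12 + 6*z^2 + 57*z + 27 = b*(-18*z - 6) + 6*z^2 + 50*z + 16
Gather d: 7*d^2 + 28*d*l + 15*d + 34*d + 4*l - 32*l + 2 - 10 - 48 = 7*d^2 + d*(28*l + 49) - 28*l - 56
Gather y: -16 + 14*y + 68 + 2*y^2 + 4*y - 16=2*y^2 + 18*y + 36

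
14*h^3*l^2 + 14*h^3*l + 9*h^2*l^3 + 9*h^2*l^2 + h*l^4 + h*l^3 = l*(2*h + l)*(7*h + l)*(h*l + h)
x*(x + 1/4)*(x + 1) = x^3 + 5*x^2/4 + x/4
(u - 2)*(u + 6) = u^2 + 4*u - 12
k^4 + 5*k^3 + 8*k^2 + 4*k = k*(k + 1)*(k + 2)^2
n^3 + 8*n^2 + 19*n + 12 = (n + 1)*(n + 3)*(n + 4)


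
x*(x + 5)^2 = x^3 + 10*x^2 + 25*x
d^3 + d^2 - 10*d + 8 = (d - 2)*(d - 1)*(d + 4)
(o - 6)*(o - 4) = o^2 - 10*o + 24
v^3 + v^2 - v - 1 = (v - 1)*(v + 1)^2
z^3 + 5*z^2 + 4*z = z*(z + 1)*(z + 4)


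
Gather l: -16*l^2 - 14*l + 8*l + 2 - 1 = -16*l^2 - 6*l + 1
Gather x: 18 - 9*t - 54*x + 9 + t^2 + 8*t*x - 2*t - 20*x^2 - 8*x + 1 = t^2 - 11*t - 20*x^2 + x*(8*t - 62) + 28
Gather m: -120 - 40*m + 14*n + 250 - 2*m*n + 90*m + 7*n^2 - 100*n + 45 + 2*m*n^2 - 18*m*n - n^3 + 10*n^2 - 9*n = m*(2*n^2 - 20*n + 50) - n^3 + 17*n^2 - 95*n + 175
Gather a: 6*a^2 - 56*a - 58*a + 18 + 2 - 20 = 6*a^2 - 114*a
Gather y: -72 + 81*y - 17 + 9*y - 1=90*y - 90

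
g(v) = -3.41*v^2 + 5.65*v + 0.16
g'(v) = 5.65 - 6.82*v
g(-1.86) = -22.15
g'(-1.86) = 18.34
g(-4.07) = -79.32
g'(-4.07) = 33.41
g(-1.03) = -9.28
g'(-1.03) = 12.67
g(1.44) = 1.23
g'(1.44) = -4.17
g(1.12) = 2.21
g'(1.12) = -1.99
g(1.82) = -0.85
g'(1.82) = -6.76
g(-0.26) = -1.54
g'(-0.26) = 7.42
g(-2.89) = -44.65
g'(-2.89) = 25.36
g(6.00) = -88.70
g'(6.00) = -35.27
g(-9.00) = -326.90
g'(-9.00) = 67.03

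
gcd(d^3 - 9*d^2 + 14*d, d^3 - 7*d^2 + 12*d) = d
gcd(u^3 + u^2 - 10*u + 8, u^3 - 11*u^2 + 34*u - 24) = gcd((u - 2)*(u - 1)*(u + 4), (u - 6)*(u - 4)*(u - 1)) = u - 1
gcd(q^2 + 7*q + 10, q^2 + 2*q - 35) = 1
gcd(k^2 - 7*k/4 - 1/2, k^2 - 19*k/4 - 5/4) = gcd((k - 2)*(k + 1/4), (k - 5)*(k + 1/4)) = k + 1/4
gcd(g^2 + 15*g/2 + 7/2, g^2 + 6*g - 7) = g + 7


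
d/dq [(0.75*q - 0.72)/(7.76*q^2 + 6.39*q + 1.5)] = (-5.82*q^2 + 11.1744*q + 5.7258)/(60.2176*q^4 + 99.1728*q^3 + 64.1121*q^2 + 19.17*q + 2.25)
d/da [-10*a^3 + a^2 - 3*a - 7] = -30*a^2 + 2*a - 3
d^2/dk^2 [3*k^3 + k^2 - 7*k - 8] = 18*k + 2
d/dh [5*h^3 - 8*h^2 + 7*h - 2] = 15*h^2 - 16*h + 7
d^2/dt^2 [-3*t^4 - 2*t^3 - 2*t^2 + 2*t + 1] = -36*t^2 - 12*t - 4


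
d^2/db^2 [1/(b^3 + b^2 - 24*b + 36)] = 2*(-(3*b + 1)*(b^3 + b^2 - 24*b + 36) + (3*b^2 + 2*b - 24)^2)/(b^3 + b^2 - 24*b + 36)^3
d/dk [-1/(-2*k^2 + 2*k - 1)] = 2*(1 - 2*k)/(2*k^2 - 2*k + 1)^2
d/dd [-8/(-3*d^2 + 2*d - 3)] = 16*(1 - 3*d)/(3*d^2 - 2*d + 3)^2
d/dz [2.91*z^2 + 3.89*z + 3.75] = 5.82*z + 3.89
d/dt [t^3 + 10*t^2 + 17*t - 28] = 3*t^2 + 20*t + 17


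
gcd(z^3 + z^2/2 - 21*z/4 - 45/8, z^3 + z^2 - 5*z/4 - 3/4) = z + 3/2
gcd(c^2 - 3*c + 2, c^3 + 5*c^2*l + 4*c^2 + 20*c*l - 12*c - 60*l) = c - 2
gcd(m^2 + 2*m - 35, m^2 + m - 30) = m - 5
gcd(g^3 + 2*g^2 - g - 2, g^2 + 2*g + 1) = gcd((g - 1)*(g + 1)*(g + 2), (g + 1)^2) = g + 1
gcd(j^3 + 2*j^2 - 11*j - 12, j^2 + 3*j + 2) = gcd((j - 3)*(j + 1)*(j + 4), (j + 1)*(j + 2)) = j + 1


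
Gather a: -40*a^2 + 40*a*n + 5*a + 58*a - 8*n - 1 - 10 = -40*a^2 + a*(40*n + 63) - 8*n - 11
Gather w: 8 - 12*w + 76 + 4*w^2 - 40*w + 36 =4*w^2 - 52*w + 120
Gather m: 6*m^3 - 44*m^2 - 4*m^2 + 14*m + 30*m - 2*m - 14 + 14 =6*m^3 - 48*m^2 + 42*m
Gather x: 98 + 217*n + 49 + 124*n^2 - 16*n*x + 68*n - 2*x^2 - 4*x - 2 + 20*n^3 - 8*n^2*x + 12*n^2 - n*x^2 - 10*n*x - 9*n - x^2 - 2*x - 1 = 20*n^3 + 136*n^2 + 276*n + x^2*(-n - 3) + x*(-8*n^2 - 26*n - 6) + 144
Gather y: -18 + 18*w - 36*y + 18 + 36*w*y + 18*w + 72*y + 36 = 36*w + y*(36*w + 36) + 36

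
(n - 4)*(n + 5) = n^2 + n - 20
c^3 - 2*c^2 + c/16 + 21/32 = (c - 7/4)*(c - 3/4)*(c + 1/2)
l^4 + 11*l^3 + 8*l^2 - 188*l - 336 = (l - 4)*(l + 2)*(l + 6)*(l + 7)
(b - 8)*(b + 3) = b^2 - 5*b - 24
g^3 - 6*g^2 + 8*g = g*(g - 4)*(g - 2)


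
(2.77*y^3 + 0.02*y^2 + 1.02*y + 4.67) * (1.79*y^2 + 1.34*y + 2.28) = 4.9583*y^5 + 3.7476*y^4 + 8.1682*y^3 + 9.7717*y^2 + 8.5834*y + 10.6476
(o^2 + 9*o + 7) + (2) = o^2 + 9*o + 9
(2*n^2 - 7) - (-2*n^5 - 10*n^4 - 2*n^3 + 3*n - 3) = 2*n^5 + 10*n^4 + 2*n^3 + 2*n^2 - 3*n - 4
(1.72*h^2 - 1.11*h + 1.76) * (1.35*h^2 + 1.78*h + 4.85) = 2.322*h^4 + 1.5631*h^3 + 8.7422*h^2 - 2.2507*h + 8.536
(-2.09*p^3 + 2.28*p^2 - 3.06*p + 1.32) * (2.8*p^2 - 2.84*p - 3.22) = -5.852*p^5 + 12.3196*p^4 - 8.3134*p^3 + 5.0448*p^2 + 6.1044*p - 4.2504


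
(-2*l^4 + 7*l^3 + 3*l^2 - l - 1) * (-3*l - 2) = 6*l^5 - 17*l^4 - 23*l^3 - 3*l^2 + 5*l + 2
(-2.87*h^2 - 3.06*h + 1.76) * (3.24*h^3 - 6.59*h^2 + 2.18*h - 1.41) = -9.2988*h^5 + 8.9989*h^4 + 19.6112*h^3 - 14.2225*h^2 + 8.1514*h - 2.4816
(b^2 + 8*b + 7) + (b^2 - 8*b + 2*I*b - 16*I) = 2*b^2 + 2*I*b + 7 - 16*I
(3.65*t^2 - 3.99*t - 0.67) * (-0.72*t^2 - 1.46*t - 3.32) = -2.628*t^4 - 2.4562*t^3 - 5.8102*t^2 + 14.225*t + 2.2244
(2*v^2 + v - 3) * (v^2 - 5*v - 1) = 2*v^4 - 9*v^3 - 10*v^2 + 14*v + 3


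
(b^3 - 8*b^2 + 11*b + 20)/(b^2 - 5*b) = b - 3 - 4/b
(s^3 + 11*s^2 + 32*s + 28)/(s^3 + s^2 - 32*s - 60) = (s^2 + 9*s + 14)/(s^2 - s - 30)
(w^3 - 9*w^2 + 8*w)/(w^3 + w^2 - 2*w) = (w - 8)/(w + 2)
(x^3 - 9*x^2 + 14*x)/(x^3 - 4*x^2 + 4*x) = (x - 7)/(x - 2)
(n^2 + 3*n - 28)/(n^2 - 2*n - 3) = (-n^2 - 3*n + 28)/(-n^2 + 2*n + 3)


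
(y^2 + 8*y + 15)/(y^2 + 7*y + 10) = (y + 3)/(y + 2)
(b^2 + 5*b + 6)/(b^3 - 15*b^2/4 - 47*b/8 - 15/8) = 8*(b^2 + 5*b + 6)/(8*b^3 - 30*b^2 - 47*b - 15)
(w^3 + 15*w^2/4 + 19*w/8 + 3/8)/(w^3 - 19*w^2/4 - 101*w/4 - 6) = (w + 1/2)/(w - 8)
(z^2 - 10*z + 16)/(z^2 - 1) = (z^2 - 10*z + 16)/(z^2 - 1)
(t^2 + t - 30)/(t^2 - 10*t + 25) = (t + 6)/(t - 5)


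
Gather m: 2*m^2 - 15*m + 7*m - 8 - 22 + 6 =2*m^2 - 8*m - 24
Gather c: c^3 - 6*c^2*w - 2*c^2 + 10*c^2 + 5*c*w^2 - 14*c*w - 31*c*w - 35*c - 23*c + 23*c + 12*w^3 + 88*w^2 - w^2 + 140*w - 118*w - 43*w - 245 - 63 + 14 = c^3 + c^2*(8 - 6*w) + c*(5*w^2 - 45*w - 35) + 12*w^3 + 87*w^2 - 21*w - 294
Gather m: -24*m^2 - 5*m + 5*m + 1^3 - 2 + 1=-24*m^2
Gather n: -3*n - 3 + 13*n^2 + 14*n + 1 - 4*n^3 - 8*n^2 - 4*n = -4*n^3 + 5*n^2 + 7*n - 2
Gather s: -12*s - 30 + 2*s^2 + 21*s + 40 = 2*s^2 + 9*s + 10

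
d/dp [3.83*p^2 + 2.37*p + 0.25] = 7.66*p + 2.37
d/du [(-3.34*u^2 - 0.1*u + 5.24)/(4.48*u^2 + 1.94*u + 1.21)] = (-6.0316*u^2 - 55.0332*u - 10.2866)/(20.0704*u^4 + 17.3824*u^3 + 14.6052*u^2 + 4.6948*u + 1.4641)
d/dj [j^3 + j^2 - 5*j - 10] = 3*j^2 + 2*j - 5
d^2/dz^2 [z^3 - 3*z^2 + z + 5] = 6*z - 6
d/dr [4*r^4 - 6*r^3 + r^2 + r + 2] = 16*r^3 - 18*r^2 + 2*r + 1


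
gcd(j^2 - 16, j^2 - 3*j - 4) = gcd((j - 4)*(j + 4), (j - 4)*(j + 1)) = j - 4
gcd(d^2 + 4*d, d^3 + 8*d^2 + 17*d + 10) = 1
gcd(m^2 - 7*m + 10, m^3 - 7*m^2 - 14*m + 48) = m - 2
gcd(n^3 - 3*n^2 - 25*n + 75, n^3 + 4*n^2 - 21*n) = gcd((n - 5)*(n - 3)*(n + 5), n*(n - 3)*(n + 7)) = n - 3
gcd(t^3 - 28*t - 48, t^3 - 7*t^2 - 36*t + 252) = t - 6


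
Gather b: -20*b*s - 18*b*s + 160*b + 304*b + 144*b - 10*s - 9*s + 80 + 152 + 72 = b*(608 - 38*s) - 19*s + 304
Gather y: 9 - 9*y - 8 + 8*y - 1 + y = 0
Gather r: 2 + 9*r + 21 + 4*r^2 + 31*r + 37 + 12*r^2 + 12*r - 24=16*r^2 + 52*r + 36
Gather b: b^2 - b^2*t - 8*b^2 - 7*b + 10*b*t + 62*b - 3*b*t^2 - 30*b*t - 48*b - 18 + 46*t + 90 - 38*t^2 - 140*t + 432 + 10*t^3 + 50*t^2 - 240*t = b^2*(-t - 7) + b*(-3*t^2 - 20*t + 7) + 10*t^3 + 12*t^2 - 334*t + 504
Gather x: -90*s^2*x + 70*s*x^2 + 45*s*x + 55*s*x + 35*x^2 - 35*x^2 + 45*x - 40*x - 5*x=70*s*x^2 + x*(-90*s^2 + 100*s)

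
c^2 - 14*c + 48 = (c - 8)*(c - 6)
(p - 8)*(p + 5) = p^2 - 3*p - 40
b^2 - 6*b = b*(b - 6)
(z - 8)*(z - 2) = z^2 - 10*z + 16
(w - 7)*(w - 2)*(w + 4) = w^3 - 5*w^2 - 22*w + 56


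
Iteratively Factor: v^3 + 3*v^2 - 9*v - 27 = (v + 3)*(v^2 - 9) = (v + 3)^2*(v - 3)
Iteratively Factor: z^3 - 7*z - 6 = (z + 1)*(z^2 - z - 6) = (z + 1)*(z + 2)*(z - 3)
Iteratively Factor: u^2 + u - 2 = (u + 2)*(u - 1)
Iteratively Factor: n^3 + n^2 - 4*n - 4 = (n + 1)*(n^2 - 4) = (n + 1)*(n + 2)*(n - 2)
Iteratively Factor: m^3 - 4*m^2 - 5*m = (m)*(m^2 - 4*m - 5) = m*(m + 1)*(m - 5)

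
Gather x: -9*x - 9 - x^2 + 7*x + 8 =-x^2 - 2*x - 1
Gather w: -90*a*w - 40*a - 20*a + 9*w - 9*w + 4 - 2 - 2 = -90*a*w - 60*a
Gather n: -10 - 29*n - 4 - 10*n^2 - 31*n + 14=-10*n^2 - 60*n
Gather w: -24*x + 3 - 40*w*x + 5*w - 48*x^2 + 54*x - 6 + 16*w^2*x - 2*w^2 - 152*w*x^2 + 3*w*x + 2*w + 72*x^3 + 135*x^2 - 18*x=w^2*(16*x - 2) + w*(-152*x^2 - 37*x + 7) + 72*x^3 + 87*x^2 + 12*x - 3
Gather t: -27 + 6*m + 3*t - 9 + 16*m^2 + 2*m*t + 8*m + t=16*m^2 + 14*m + t*(2*m + 4) - 36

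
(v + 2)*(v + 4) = v^2 + 6*v + 8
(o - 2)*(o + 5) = o^2 + 3*o - 10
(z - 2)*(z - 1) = z^2 - 3*z + 2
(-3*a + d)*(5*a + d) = -15*a^2 + 2*a*d + d^2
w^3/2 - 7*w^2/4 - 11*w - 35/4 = (w/2 + 1/2)*(w - 7)*(w + 5/2)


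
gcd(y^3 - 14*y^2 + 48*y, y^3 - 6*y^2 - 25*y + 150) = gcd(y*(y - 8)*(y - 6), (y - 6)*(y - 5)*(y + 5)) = y - 6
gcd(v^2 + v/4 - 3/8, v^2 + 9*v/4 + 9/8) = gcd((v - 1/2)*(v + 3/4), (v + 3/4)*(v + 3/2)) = v + 3/4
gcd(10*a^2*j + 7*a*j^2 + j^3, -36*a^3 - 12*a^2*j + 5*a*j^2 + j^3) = 2*a + j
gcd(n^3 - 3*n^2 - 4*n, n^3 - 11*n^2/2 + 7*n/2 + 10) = n^2 - 3*n - 4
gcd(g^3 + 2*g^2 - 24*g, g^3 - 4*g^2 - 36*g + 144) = g^2 + 2*g - 24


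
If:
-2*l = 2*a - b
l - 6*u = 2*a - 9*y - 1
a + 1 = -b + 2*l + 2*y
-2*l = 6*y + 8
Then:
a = 2*y/3 - 1/3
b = -14*y/3 - 26/3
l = -3*y - 4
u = 7*y/9 - 7/18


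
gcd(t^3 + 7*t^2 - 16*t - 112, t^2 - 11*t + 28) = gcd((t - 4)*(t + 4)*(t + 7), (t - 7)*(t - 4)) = t - 4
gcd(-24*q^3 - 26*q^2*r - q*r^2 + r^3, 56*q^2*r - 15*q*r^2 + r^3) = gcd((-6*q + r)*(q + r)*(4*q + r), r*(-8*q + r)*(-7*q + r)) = 1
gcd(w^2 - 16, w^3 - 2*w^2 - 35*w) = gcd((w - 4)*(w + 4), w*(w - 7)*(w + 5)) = 1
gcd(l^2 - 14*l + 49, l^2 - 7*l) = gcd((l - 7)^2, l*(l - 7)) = l - 7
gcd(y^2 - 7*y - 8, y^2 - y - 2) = y + 1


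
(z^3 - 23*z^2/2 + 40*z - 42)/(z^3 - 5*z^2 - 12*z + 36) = (z - 7/2)/(z + 3)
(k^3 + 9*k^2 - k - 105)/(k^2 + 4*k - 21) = k + 5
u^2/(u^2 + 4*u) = u/(u + 4)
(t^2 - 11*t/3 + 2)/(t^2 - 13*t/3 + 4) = (3*t - 2)/(3*t - 4)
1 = 1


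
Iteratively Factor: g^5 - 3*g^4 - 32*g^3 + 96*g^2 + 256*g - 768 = (g + 4)*(g^4 - 7*g^3 - 4*g^2 + 112*g - 192) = (g - 3)*(g + 4)*(g^3 - 4*g^2 - 16*g + 64) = (g - 4)*(g - 3)*(g + 4)*(g^2 - 16) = (g - 4)^2*(g - 3)*(g + 4)*(g + 4)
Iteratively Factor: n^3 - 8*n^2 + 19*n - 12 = (n - 4)*(n^2 - 4*n + 3) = (n - 4)*(n - 3)*(n - 1)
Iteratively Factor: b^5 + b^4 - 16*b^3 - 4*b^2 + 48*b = (b - 2)*(b^4 + 3*b^3 - 10*b^2 - 24*b) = (b - 3)*(b - 2)*(b^3 + 6*b^2 + 8*b) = (b - 3)*(b - 2)*(b + 4)*(b^2 + 2*b) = b*(b - 3)*(b - 2)*(b + 4)*(b + 2)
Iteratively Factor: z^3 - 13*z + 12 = (z - 3)*(z^2 + 3*z - 4) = (z - 3)*(z + 4)*(z - 1)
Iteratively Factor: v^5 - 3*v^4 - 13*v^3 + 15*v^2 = (v - 5)*(v^4 + 2*v^3 - 3*v^2) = v*(v - 5)*(v^3 + 2*v^2 - 3*v) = v*(v - 5)*(v - 1)*(v^2 + 3*v) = v*(v - 5)*(v - 1)*(v + 3)*(v)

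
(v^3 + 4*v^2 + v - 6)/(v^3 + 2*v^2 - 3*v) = (v + 2)/v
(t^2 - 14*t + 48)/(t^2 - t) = (t^2 - 14*t + 48)/(t*(t - 1))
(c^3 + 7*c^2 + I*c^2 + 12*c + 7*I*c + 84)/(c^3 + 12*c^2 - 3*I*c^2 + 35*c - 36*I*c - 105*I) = (c + 4*I)/(c + 5)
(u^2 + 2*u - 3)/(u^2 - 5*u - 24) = (u - 1)/(u - 8)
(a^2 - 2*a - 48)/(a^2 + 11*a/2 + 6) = 2*(a^2 - 2*a - 48)/(2*a^2 + 11*a + 12)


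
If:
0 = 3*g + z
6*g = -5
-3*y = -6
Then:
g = -5/6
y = 2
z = 5/2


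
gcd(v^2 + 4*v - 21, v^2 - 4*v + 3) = v - 3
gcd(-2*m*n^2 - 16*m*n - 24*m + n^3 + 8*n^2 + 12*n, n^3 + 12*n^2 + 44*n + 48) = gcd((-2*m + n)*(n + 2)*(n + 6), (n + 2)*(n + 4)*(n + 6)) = n^2 + 8*n + 12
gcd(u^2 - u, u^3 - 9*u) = u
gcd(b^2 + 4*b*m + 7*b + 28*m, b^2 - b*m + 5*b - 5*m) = 1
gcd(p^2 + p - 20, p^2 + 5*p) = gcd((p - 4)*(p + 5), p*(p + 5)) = p + 5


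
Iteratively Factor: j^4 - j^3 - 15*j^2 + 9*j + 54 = (j + 2)*(j^3 - 3*j^2 - 9*j + 27) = (j - 3)*(j + 2)*(j^2 - 9) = (j - 3)*(j + 2)*(j + 3)*(j - 3)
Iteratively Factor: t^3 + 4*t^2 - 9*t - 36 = (t + 4)*(t^2 - 9) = (t + 3)*(t + 4)*(t - 3)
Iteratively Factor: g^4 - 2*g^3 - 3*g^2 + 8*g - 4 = (g - 1)*(g^3 - g^2 - 4*g + 4) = (g - 1)*(g + 2)*(g^2 - 3*g + 2) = (g - 1)^2*(g + 2)*(g - 2)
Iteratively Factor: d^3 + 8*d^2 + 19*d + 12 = (d + 1)*(d^2 + 7*d + 12) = (d + 1)*(d + 3)*(d + 4)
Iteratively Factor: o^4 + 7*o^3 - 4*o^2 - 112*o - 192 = (o + 4)*(o^3 + 3*o^2 - 16*o - 48) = (o + 4)^2*(o^2 - o - 12) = (o - 4)*(o + 4)^2*(o + 3)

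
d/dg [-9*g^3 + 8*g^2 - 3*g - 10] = -27*g^2 + 16*g - 3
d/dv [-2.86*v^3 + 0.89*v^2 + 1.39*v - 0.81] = -8.58*v^2 + 1.78*v + 1.39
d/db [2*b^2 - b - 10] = 4*b - 1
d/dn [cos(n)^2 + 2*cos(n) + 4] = -2*(cos(n) + 1)*sin(n)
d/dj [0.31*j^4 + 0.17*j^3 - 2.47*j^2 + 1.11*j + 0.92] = 1.24*j^3 + 0.51*j^2 - 4.94*j + 1.11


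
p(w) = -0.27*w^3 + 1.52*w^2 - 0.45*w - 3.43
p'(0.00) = -0.45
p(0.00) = -3.43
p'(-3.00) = -16.86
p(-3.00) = 18.89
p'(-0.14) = -0.89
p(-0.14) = -3.34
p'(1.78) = 2.39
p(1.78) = -0.94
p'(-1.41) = -6.35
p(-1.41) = 0.98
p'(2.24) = 2.30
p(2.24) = 0.15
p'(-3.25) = -18.89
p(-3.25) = 23.36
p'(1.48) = 2.27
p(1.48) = -1.64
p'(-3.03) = -17.10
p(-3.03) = 19.40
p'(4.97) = -5.35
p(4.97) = -1.27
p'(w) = -0.81*w^2 + 3.04*w - 0.45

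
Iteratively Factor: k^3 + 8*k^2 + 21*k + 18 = (k + 2)*(k^2 + 6*k + 9) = (k + 2)*(k + 3)*(k + 3)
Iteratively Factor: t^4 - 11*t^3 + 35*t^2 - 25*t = (t - 5)*(t^3 - 6*t^2 + 5*t) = (t - 5)^2*(t^2 - t) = (t - 5)^2*(t - 1)*(t)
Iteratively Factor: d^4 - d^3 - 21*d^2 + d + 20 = (d - 5)*(d^3 + 4*d^2 - d - 4) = (d - 5)*(d - 1)*(d^2 + 5*d + 4) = (d - 5)*(d - 1)*(d + 4)*(d + 1)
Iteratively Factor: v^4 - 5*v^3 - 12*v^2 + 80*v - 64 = (v - 1)*(v^3 - 4*v^2 - 16*v + 64) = (v - 4)*(v - 1)*(v^2 - 16) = (v - 4)*(v - 1)*(v + 4)*(v - 4)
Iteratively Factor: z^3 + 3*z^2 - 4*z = (z)*(z^2 + 3*z - 4) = z*(z - 1)*(z + 4)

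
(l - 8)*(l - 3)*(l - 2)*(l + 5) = l^4 - 8*l^3 - 19*l^2 + 182*l - 240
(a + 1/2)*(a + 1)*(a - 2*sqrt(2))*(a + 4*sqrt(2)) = a^4 + 3*a^3/2 + 2*sqrt(2)*a^3 - 31*a^2/2 + 3*sqrt(2)*a^2 - 24*a + sqrt(2)*a - 8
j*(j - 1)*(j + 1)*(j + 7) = j^4 + 7*j^3 - j^2 - 7*j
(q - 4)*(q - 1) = q^2 - 5*q + 4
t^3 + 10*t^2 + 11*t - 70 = (t - 2)*(t + 5)*(t + 7)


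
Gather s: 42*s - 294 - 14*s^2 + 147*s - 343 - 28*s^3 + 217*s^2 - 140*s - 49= -28*s^3 + 203*s^2 + 49*s - 686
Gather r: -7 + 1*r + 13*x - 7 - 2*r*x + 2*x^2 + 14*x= r*(1 - 2*x) + 2*x^2 + 27*x - 14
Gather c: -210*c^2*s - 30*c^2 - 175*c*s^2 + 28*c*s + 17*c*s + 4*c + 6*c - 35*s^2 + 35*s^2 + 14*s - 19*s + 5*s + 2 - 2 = c^2*(-210*s - 30) + c*(-175*s^2 + 45*s + 10)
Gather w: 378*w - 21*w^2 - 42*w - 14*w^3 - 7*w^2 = -14*w^3 - 28*w^2 + 336*w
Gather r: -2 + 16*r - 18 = 16*r - 20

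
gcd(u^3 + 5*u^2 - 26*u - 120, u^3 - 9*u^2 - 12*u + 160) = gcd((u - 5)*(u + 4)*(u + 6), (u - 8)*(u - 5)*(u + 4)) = u^2 - u - 20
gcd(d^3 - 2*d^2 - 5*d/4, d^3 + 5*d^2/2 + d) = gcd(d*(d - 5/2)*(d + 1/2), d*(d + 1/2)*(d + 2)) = d^2 + d/2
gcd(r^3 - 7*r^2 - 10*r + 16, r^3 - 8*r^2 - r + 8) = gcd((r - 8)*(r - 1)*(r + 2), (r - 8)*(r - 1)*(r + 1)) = r^2 - 9*r + 8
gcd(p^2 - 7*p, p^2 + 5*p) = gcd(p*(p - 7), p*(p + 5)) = p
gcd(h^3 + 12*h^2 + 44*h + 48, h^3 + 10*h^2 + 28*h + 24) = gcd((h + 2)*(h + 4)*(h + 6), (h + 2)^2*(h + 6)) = h^2 + 8*h + 12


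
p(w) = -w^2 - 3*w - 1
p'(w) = -2*w - 3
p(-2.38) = 0.48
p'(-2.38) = 1.76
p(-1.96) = 1.04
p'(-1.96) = 0.92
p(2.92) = -18.29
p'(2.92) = -8.84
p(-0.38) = -0.00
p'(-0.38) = -2.24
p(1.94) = -10.58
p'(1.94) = -6.88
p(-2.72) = -0.24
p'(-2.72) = 2.44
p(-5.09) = -11.64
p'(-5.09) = 7.18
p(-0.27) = -0.26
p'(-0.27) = -2.46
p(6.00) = -55.00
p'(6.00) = -15.00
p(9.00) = -109.00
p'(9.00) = -21.00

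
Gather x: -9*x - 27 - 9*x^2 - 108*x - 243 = -9*x^2 - 117*x - 270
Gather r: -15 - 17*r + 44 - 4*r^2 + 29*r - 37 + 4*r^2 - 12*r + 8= 0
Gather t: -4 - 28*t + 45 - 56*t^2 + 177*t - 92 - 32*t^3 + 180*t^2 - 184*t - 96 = -32*t^3 + 124*t^2 - 35*t - 147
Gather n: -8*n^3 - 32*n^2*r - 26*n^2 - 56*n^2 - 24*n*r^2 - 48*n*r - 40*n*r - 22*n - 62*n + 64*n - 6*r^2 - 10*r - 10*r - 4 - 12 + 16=-8*n^3 + n^2*(-32*r - 82) + n*(-24*r^2 - 88*r - 20) - 6*r^2 - 20*r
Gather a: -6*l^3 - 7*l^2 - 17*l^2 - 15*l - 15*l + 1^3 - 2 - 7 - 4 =-6*l^3 - 24*l^2 - 30*l - 12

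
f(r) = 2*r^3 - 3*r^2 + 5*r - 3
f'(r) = 6*r^2 - 6*r + 5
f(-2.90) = -91.51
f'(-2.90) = 72.86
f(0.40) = -1.35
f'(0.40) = 3.56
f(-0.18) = -4.01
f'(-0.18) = 6.27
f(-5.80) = -523.14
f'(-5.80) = 241.64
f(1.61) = 5.62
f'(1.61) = 10.89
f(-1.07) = -14.23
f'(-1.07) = 18.29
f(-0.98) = -12.66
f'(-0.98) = 16.64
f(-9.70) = -2159.12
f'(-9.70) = 627.74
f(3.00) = 39.00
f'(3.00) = 41.00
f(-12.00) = -3951.00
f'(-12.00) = 941.00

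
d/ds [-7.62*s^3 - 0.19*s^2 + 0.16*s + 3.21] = -22.86*s^2 - 0.38*s + 0.16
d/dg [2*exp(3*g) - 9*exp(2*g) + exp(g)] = (6*exp(2*g) - 18*exp(g) + 1)*exp(g)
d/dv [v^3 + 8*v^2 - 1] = v*(3*v + 16)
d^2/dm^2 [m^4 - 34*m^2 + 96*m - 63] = 12*m^2 - 68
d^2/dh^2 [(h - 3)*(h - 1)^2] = 6*h - 10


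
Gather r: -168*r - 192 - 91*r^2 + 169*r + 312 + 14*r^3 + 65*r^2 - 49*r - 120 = 14*r^3 - 26*r^2 - 48*r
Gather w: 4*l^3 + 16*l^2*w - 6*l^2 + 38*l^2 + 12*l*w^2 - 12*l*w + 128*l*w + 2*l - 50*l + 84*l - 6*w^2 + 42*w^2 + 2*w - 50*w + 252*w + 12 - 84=4*l^3 + 32*l^2 + 36*l + w^2*(12*l + 36) + w*(16*l^2 + 116*l + 204) - 72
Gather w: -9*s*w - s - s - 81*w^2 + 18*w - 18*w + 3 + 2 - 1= -9*s*w - 2*s - 81*w^2 + 4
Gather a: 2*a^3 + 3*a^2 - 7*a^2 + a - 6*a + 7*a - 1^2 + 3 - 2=2*a^3 - 4*a^2 + 2*a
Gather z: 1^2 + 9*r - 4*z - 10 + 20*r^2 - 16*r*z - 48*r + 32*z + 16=20*r^2 - 39*r + z*(28 - 16*r) + 7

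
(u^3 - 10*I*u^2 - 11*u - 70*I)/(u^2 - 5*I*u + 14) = u - 5*I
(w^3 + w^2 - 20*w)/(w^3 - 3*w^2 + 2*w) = (w^2 + w - 20)/(w^2 - 3*w + 2)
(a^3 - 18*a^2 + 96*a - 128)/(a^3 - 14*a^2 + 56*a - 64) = (a - 8)/(a - 4)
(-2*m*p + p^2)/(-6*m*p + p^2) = (2*m - p)/(6*m - p)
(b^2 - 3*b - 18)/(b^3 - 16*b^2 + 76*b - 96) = (b + 3)/(b^2 - 10*b + 16)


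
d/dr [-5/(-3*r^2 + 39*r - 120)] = 5*(13 - 2*r)/(3*(r^2 - 13*r + 40)^2)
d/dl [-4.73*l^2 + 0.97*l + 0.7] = 0.97 - 9.46*l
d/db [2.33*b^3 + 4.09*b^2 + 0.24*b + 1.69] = 6.99*b^2 + 8.18*b + 0.24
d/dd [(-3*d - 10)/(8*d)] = 5/(4*d^2)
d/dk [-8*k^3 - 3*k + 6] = -24*k^2 - 3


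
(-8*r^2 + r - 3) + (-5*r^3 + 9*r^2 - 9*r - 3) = -5*r^3 + r^2 - 8*r - 6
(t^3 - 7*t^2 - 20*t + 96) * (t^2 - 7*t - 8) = t^5 - 14*t^4 + 21*t^3 + 292*t^2 - 512*t - 768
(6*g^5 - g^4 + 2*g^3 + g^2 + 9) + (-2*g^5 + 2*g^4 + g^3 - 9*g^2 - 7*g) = 4*g^5 + g^4 + 3*g^3 - 8*g^2 - 7*g + 9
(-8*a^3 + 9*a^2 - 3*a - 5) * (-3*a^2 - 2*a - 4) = 24*a^5 - 11*a^4 + 23*a^3 - 15*a^2 + 22*a + 20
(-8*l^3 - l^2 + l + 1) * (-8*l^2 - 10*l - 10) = 64*l^5 + 88*l^4 + 82*l^3 - 8*l^2 - 20*l - 10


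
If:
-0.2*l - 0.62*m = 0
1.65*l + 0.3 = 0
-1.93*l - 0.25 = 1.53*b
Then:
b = 0.07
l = -0.18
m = 0.06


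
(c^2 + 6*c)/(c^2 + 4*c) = (c + 6)/(c + 4)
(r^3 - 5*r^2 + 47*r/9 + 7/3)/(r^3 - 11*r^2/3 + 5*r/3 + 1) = (r - 7/3)/(r - 1)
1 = 1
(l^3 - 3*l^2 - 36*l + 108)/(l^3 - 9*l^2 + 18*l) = (l + 6)/l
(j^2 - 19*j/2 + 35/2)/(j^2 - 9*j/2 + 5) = (j - 7)/(j - 2)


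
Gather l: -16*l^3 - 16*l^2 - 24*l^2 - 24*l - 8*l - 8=-16*l^3 - 40*l^2 - 32*l - 8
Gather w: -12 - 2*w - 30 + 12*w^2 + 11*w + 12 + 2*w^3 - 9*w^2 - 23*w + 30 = 2*w^3 + 3*w^2 - 14*w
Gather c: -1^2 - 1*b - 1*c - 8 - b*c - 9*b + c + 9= -b*c - 10*b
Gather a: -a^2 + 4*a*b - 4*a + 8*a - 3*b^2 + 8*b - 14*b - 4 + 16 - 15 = -a^2 + a*(4*b + 4) - 3*b^2 - 6*b - 3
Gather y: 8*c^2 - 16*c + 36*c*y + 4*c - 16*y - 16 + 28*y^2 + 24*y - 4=8*c^2 - 12*c + 28*y^2 + y*(36*c + 8) - 20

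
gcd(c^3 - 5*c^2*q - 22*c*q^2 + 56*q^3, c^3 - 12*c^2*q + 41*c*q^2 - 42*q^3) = c^2 - 9*c*q + 14*q^2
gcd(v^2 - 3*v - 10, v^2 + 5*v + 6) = v + 2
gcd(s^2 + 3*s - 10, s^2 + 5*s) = s + 5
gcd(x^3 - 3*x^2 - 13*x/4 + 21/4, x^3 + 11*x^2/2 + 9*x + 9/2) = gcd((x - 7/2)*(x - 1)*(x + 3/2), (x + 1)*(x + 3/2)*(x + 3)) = x + 3/2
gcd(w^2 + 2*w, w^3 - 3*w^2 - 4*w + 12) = w + 2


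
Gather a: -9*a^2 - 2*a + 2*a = -9*a^2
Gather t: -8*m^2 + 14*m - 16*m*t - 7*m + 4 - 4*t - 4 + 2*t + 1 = -8*m^2 + 7*m + t*(-16*m - 2) + 1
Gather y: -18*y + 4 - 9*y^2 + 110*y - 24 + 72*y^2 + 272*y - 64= 63*y^2 + 364*y - 84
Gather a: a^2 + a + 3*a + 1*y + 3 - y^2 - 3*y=a^2 + 4*a - y^2 - 2*y + 3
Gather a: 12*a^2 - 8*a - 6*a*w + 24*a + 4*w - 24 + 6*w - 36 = 12*a^2 + a*(16 - 6*w) + 10*w - 60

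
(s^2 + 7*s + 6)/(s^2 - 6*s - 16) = (s^2 + 7*s + 6)/(s^2 - 6*s - 16)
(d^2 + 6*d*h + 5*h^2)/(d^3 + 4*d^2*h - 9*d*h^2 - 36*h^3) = (d^2 + 6*d*h + 5*h^2)/(d^3 + 4*d^2*h - 9*d*h^2 - 36*h^3)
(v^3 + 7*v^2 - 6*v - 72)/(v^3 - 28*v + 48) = (v^2 + v - 12)/(v^2 - 6*v + 8)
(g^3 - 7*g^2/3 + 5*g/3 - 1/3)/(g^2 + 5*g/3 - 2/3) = (g^2 - 2*g + 1)/(g + 2)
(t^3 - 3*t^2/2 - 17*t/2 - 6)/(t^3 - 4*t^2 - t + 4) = (t + 3/2)/(t - 1)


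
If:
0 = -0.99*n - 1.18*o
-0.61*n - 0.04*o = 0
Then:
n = 0.00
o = 0.00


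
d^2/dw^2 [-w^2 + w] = -2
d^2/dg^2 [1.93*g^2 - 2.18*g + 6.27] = 3.86000000000000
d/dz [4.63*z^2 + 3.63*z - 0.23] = 9.26*z + 3.63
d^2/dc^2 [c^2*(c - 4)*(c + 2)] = 12*c^2 - 12*c - 16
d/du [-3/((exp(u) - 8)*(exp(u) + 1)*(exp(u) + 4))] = 3*((exp(u) - 8)*(exp(u) + 1) + (exp(u) - 8)*(exp(u) + 4) + (exp(u) + 1)*(exp(u) + 4))/(4*(exp(u) - 8)^2*(exp(u) + 4)^2*cosh(u/2)^2)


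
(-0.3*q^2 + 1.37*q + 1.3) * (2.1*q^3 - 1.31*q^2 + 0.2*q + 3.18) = -0.63*q^5 + 3.27*q^4 + 0.8753*q^3 - 2.383*q^2 + 4.6166*q + 4.134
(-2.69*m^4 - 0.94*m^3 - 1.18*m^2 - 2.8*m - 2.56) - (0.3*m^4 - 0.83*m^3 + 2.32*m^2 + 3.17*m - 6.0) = -2.99*m^4 - 0.11*m^3 - 3.5*m^2 - 5.97*m + 3.44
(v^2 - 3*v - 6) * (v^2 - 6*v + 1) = v^4 - 9*v^3 + 13*v^2 + 33*v - 6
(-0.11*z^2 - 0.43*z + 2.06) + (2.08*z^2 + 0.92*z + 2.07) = 1.97*z^2 + 0.49*z + 4.13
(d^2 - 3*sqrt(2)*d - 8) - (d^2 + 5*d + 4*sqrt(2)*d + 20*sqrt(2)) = -7*sqrt(2)*d - 5*d - 20*sqrt(2) - 8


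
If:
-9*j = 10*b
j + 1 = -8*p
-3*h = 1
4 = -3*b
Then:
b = -4/3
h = -1/3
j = 40/27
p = -67/216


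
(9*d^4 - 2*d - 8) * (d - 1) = 9*d^5 - 9*d^4 - 2*d^2 - 6*d + 8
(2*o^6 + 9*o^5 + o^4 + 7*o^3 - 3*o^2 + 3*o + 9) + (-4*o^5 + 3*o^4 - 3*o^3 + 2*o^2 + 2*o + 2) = 2*o^6 + 5*o^5 + 4*o^4 + 4*o^3 - o^2 + 5*o + 11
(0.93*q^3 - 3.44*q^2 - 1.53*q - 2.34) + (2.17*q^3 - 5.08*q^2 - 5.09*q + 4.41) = 3.1*q^3 - 8.52*q^2 - 6.62*q + 2.07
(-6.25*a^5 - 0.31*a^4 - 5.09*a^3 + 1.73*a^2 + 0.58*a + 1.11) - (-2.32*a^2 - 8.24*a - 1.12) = -6.25*a^5 - 0.31*a^4 - 5.09*a^3 + 4.05*a^2 + 8.82*a + 2.23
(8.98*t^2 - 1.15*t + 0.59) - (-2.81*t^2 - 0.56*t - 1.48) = 11.79*t^2 - 0.59*t + 2.07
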